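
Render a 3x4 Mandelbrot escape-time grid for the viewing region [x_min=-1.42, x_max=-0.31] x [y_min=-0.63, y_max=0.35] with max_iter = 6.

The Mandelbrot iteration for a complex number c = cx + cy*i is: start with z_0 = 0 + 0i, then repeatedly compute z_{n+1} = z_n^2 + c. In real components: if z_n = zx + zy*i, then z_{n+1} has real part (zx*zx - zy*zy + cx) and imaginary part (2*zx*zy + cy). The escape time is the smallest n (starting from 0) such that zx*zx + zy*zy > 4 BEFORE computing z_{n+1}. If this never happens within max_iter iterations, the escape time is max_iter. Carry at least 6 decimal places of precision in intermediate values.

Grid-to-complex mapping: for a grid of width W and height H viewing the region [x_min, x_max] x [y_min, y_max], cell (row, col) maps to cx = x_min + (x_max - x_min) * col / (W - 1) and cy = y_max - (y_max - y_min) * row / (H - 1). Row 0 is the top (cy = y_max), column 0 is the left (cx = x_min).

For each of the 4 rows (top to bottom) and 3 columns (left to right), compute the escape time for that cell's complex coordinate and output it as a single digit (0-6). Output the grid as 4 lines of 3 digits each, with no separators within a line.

(row=0, col=0): c = -1.4200 + 0.3500i → escape time 5
(row=0, col=1): c = -0.8650 + 0.3500i → escape time 6
(row=0, col=2): c = -0.3100 + 0.3500i → escape time 6
(row=1, col=0): c = -1.4200 + 0.0233i → escape time 6
(row=1, col=1): c = -0.8650 + 0.0233i → escape time 6
(row=1, col=2): c = -0.3100 + 0.0233i → escape time 6
(row=2, col=0): c = -1.4200 + -0.3033i → escape time 5
(row=2, col=1): c = -0.8650 + -0.3033i → escape time 6
(row=2, col=2): c = -0.3100 + -0.3033i → escape time 6
(row=3, col=0): c = -1.4200 + -0.6300i → escape time 3
(row=3, col=1): c = -0.8650 + -0.6300i → escape time 5
(row=3, col=2): c = -0.3100 + -0.6300i → escape time 6

Answer: 566
666
566
356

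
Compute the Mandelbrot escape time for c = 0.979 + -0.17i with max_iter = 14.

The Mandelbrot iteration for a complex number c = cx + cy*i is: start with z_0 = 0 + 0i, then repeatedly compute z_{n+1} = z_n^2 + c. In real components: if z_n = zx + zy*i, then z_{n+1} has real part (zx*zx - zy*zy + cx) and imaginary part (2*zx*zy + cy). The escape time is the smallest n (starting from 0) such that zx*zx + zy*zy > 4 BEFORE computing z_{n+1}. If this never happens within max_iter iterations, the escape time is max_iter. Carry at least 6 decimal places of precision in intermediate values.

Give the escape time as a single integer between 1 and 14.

z_0 = 0 + 0i, c = 0.9790 + -0.1700i
Iter 1: z = 0.9790 + -0.1700i, |z|^2 = 0.9873
Iter 2: z = 1.9085 + -0.5029i, |z|^2 = 3.8954
Iter 3: z = 4.3687 + -2.0895i, |z|^2 = 23.4510
Escaped at iteration 3

Answer: 3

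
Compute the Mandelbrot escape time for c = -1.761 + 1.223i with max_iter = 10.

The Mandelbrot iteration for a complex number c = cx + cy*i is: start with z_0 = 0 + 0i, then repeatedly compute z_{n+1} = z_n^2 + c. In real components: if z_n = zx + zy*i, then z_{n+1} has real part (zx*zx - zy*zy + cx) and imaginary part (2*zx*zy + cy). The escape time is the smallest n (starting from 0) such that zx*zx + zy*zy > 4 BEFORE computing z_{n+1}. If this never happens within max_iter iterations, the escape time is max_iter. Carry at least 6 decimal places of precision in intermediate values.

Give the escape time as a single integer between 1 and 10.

Answer: 1

Derivation:
z_0 = 0 + 0i, c = -1.7610 + 1.2230i
Iter 1: z = -1.7610 + 1.2230i, |z|^2 = 4.5968
Escaped at iteration 1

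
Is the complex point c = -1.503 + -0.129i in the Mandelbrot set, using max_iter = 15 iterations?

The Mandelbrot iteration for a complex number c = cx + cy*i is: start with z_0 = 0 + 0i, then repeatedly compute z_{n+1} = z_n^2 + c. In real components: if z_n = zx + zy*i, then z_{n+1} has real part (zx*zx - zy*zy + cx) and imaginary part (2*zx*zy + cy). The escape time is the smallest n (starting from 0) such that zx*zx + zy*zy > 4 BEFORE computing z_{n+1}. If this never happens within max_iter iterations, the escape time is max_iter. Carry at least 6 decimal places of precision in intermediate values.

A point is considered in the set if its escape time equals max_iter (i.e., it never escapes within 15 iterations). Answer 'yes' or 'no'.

z_0 = 0 + 0i, c = -1.5030 + -0.1290i
Iter 1: z = -1.5030 + -0.1290i, |z|^2 = 2.2756
Iter 2: z = 0.7394 + 0.2588i, |z|^2 = 0.6136
Iter 3: z = -1.0233 + 0.2537i, |z|^2 = 1.1115
Iter 4: z = -0.5202 + -0.6481i, |z|^2 = 0.6907
Iter 5: z = -1.6525 + 0.5453i, |z|^2 = 3.0280
Iter 6: z = 0.9303 + -1.9313i, |z|^2 = 4.5952
Escaped at iteration 6

Answer: no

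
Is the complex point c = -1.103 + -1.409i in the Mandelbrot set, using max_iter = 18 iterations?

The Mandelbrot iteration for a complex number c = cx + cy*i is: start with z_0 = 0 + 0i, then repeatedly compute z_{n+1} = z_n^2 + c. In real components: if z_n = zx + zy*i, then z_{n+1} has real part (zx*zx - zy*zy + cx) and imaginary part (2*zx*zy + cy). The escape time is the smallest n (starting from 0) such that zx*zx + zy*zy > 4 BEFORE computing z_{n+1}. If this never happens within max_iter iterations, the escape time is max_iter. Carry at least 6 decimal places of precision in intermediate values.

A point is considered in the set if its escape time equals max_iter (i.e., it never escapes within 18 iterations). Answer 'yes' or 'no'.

z_0 = 0 + 0i, c = -1.1030 + -1.4090i
Iter 1: z = -1.1030 + -1.4090i, |z|^2 = 3.2019
Iter 2: z = -1.8717 + 1.6993i, |z|^2 = 6.3906
Escaped at iteration 2

Answer: no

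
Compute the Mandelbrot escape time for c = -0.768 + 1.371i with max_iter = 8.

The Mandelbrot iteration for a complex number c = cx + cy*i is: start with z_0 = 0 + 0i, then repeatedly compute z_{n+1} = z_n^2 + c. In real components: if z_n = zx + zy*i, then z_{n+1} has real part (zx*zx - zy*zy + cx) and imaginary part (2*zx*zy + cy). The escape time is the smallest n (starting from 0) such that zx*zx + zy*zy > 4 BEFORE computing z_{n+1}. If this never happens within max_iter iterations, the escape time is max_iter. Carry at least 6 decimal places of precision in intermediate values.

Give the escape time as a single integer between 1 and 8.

z_0 = 0 + 0i, c = -0.7680 + 1.3710i
Iter 1: z = -0.7680 + 1.3710i, |z|^2 = 2.4695
Iter 2: z = -2.0578 + -0.7349i, |z|^2 = 4.7746
Escaped at iteration 2

Answer: 2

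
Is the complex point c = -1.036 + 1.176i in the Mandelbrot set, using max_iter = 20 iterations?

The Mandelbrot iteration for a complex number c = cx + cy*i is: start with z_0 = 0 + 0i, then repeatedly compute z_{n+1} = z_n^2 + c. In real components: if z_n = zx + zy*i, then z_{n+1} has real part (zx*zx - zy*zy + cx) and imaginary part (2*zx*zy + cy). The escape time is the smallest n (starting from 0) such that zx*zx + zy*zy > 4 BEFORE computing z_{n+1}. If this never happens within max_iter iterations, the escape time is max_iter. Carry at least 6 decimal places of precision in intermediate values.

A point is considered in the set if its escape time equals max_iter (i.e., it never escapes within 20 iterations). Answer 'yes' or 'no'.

Answer: no

Derivation:
z_0 = 0 + 0i, c = -1.0360 + 1.1760i
Iter 1: z = -1.0360 + 1.1760i, |z|^2 = 2.4563
Iter 2: z = -1.3457 + -1.2607i, |z|^2 = 3.4001
Iter 3: z = -0.8144 + 4.5689i, |z|^2 = 21.5384
Escaped at iteration 3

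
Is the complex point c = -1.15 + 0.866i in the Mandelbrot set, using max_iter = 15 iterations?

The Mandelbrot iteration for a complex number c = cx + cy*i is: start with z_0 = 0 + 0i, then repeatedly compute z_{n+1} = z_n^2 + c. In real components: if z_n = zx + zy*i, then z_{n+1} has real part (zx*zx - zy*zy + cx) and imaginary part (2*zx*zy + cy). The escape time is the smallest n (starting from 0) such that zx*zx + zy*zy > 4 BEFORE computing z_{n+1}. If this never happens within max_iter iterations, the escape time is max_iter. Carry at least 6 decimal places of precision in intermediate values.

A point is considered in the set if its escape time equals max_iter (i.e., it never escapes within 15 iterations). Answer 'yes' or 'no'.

Answer: no

Derivation:
z_0 = 0 + 0i, c = -1.1500 + 0.8660i
Iter 1: z = -1.1500 + 0.8660i, |z|^2 = 2.0725
Iter 2: z = -0.5775 + -1.1258i, |z|^2 = 1.6009
Iter 3: z = -2.0840 + 2.1662i, |z|^2 = 9.0354
Escaped at iteration 3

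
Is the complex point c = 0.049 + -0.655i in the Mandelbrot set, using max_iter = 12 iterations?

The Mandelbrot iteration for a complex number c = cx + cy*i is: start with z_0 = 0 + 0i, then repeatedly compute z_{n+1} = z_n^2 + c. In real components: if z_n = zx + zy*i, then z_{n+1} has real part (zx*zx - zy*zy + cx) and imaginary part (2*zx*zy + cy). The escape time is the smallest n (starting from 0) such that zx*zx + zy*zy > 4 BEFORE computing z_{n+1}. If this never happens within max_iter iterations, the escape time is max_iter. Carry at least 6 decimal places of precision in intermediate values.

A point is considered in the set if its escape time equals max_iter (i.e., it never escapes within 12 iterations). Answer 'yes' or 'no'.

Answer: yes

Derivation:
z_0 = 0 + 0i, c = 0.0490 + -0.6550i
Iter 1: z = 0.0490 + -0.6550i, |z|^2 = 0.4314
Iter 2: z = -0.3776 + -0.7192i, |z|^2 = 0.6598
Iter 3: z = -0.3256 + -0.1118i, |z|^2 = 0.1185
Iter 4: z = 0.1425 + -0.5822i, |z|^2 = 0.3592
Iter 5: z = -0.2696 + -0.8210i, |z|^2 = 0.7467
Iter 6: z = -0.5523 + -0.2123i, |z|^2 = 0.3501
Iter 7: z = 0.3089 + -0.4205i, |z|^2 = 0.2722
Iter 8: z = -0.0324 + -0.9148i, |z|^2 = 0.8379
Iter 9: z = -0.7868 + -0.5958i, |z|^2 = 0.9740
Iter 10: z = 0.3130 + 0.2825i, |z|^2 = 0.1778
Iter 11: z = 0.0672 + -0.4781i, |z|^2 = 0.2331
Did not escape in 12 iterations → in set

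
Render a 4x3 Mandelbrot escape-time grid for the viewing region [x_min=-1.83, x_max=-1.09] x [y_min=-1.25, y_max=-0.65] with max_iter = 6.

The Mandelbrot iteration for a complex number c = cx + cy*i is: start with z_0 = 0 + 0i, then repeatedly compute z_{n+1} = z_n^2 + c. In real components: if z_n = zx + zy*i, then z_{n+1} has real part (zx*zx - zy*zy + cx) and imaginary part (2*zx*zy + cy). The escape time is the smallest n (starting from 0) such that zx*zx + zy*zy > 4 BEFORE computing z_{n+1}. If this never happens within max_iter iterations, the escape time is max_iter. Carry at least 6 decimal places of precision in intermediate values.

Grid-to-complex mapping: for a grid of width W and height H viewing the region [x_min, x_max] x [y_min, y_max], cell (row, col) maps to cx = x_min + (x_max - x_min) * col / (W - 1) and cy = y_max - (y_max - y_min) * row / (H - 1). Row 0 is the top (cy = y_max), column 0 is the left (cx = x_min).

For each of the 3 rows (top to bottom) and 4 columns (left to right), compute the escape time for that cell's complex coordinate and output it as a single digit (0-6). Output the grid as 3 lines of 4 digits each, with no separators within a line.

Answer: 2334
1233
1122

Derivation:
(row=0, col=0): c = -1.8300 + -0.6500i → escape time 2
(row=0, col=1): c = -1.5833 + -0.6500i → escape time 3
(row=0, col=2): c = -1.3367 + -0.6500i → escape time 3
(row=0, col=3): c = -1.0900 + -0.6500i → escape time 4
(row=1, col=0): c = -1.8300 + -0.9500i → escape time 1
(row=1, col=1): c = -1.5833 + -0.9500i → escape time 2
(row=1, col=2): c = -1.3367 + -0.9500i → escape time 3
(row=1, col=3): c = -1.0900 + -0.9500i → escape time 3
(row=2, col=0): c = -1.8300 + -1.2500i → escape time 1
(row=2, col=1): c = -1.5833 + -1.2500i → escape time 1
(row=2, col=2): c = -1.3367 + -1.2500i → escape time 2
(row=2, col=3): c = -1.0900 + -1.2500i → escape time 2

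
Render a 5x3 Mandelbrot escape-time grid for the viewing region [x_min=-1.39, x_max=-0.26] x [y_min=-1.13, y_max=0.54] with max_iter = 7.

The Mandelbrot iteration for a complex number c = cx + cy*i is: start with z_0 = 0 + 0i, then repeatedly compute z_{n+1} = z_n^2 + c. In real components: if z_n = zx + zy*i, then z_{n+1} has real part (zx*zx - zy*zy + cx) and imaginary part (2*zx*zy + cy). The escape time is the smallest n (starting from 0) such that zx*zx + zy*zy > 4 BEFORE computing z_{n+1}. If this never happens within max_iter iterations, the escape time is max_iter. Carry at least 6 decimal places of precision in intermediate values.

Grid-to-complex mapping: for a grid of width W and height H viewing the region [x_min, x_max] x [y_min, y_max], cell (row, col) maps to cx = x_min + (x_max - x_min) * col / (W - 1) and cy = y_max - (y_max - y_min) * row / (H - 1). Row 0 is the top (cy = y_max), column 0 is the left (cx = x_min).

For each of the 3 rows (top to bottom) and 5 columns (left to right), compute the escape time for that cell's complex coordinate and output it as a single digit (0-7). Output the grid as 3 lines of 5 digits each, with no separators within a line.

Answer: 35577
57777
23334

Derivation:
(row=0, col=0): c = -1.3900 + 0.5400i → escape time 3
(row=0, col=1): c = -1.1075 + 0.5400i → escape time 5
(row=0, col=2): c = -0.8250 + 0.5400i → escape time 5
(row=0, col=3): c = -0.5425 + 0.5400i → escape time 7
(row=0, col=4): c = -0.2600 + 0.5400i → escape time 7
(row=1, col=0): c = -1.3900 + -0.2950i → escape time 5
(row=1, col=1): c = -1.1075 + -0.2950i → escape time 7
(row=1, col=2): c = -0.8250 + -0.2950i → escape time 7
(row=1, col=3): c = -0.5425 + -0.2950i → escape time 7
(row=1, col=4): c = -0.2600 + -0.2950i → escape time 7
(row=2, col=0): c = -1.3900 + -1.1300i → escape time 2
(row=2, col=1): c = -1.1075 + -1.1300i → escape time 3
(row=2, col=2): c = -0.8250 + -1.1300i → escape time 3
(row=2, col=3): c = -0.5425 + -1.1300i → escape time 3
(row=2, col=4): c = -0.2600 + -1.1300i → escape time 4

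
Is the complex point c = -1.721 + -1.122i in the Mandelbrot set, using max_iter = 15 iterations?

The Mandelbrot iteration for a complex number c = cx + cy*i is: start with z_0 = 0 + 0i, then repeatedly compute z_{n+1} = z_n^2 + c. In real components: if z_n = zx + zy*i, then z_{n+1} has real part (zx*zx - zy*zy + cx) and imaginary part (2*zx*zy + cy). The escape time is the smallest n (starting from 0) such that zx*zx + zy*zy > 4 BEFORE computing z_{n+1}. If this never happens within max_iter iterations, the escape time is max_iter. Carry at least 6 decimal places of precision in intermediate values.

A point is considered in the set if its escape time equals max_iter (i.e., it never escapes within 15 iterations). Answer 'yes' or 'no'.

z_0 = 0 + 0i, c = -1.7210 + -1.1220i
Iter 1: z = -1.7210 + -1.1220i, |z|^2 = 4.2207
Escaped at iteration 1

Answer: no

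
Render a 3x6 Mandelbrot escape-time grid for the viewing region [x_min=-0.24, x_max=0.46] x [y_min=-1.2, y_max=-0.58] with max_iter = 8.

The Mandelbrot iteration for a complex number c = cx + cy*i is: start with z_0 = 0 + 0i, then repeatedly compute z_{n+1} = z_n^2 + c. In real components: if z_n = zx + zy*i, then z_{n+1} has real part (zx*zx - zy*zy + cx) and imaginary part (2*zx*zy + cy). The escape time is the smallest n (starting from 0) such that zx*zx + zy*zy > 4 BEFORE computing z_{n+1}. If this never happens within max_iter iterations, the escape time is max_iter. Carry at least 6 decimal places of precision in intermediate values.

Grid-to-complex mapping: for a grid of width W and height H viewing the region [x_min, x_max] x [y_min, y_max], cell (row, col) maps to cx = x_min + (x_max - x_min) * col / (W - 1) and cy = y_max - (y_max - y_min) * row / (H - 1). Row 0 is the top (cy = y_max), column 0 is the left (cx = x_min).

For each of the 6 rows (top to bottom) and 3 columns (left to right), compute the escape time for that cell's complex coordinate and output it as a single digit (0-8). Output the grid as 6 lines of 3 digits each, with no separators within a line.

Answer: 885
884
853
743
642
332

Derivation:
(row=0, col=0): c = -0.2400 + -0.5800i → escape time 8
(row=0, col=1): c = 0.1100 + -0.5800i → escape time 8
(row=0, col=2): c = 0.4600 + -0.5800i → escape time 5
(row=1, col=0): c = -0.2400 + -0.7040i → escape time 8
(row=1, col=1): c = 0.1100 + -0.7040i → escape time 8
(row=1, col=2): c = 0.4600 + -0.7040i → escape time 4
(row=2, col=0): c = -0.2400 + -0.8280i → escape time 8
(row=2, col=1): c = 0.1100 + -0.8280i → escape time 5
(row=2, col=2): c = 0.4600 + -0.8280i → escape time 3
(row=3, col=0): c = -0.2400 + -0.9520i → escape time 7
(row=3, col=1): c = 0.1100 + -0.9520i → escape time 4
(row=3, col=2): c = 0.4600 + -0.9520i → escape time 3
(row=4, col=0): c = -0.2400 + -1.0760i → escape time 6
(row=4, col=1): c = 0.1100 + -1.0760i → escape time 4
(row=4, col=2): c = 0.4600 + -1.0760i → escape time 2
(row=5, col=0): c = -0.2400 + -1.2000i → escape time 3
(row=5, col=1): c = 0.1100 + -1.2000i → escape time 3
(row=5, col=2): c = 0.4600 + -1.2000i → escape time 2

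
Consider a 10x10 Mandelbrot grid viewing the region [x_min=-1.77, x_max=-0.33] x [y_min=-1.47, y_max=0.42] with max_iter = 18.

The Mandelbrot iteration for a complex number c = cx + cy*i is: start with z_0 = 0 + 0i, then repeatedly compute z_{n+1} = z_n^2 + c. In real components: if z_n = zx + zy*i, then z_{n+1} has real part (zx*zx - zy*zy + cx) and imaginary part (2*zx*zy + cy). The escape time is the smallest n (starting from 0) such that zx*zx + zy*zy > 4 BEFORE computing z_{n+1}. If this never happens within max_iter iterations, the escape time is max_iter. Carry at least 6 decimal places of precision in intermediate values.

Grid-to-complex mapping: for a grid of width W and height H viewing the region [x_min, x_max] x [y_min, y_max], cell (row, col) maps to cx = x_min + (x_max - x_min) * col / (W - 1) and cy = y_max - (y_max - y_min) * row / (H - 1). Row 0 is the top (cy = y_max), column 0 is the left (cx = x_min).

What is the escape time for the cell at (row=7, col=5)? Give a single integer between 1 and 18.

Answer: 3

Derivation:
z_0 = 0 + 0i, c = -0.9700 + -1.0500i
Iter 1: z = -0.9700 + -1.0500i, |z|^2 = 2.0434
Iter 2: z = -1.1316 + 0.9870i, |z|^2 = 2.2547
Iter 3: z = -0.6637 + -3.2838i, |z|^2 = 11.2236
Escaped at iteration 3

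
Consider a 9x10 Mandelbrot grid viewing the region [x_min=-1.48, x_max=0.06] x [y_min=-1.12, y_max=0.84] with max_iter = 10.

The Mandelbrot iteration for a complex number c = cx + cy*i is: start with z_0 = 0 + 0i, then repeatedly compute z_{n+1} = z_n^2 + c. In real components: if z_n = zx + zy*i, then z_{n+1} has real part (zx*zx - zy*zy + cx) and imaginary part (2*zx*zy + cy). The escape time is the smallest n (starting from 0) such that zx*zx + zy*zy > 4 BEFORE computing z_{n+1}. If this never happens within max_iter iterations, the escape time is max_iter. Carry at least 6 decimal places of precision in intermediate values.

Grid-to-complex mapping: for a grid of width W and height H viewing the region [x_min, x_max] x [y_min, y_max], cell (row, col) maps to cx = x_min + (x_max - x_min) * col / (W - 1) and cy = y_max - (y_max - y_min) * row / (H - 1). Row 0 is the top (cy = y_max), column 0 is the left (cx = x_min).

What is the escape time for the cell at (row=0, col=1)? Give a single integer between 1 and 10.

Answer: 3

Derivation:
z_0 = 0 + 0i, c = -1.2875 + 0.8400i
Iter 1: z = -1.2875 + 0.8400i, |z|^2 = 2.3633
Iter 2: z = -0.3354 + -1.3230i, |z|^2 = 1.8629
Iter 3: z = -2.9253 + 1.7276i, |z|^2 = 11.5420
Escaped at iteration 3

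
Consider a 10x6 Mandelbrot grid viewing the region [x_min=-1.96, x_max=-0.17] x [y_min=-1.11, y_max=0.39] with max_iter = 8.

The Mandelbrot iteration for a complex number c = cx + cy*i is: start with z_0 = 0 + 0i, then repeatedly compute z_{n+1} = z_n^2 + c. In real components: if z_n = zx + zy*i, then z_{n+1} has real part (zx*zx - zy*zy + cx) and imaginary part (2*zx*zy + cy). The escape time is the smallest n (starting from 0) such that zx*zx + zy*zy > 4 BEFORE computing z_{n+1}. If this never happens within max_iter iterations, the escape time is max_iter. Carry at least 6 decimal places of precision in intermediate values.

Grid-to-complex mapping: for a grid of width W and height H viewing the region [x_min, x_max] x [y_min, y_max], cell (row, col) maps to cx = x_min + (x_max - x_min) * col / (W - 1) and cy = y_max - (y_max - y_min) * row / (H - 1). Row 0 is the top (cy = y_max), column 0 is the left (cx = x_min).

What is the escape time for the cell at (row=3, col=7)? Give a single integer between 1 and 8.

Answer: 8

Derivation:
z_0 = 0 + 0i, c = -0.5678 + -0.5100i
Iter 1: z = -0.5678 + -0.5100i, |z|^2 = 0.5825
Iter 2: z = -0.5055 + 0.0691i, |z|^2 = 0.2603
Iter 3: z = -0.3170 + -0.5799i, |z|^2 = 0.4368
Iter 4: z = -0.8036 + -0.1423i, |z|^2 = 0.6660
Iter 5: z = 0.0577 + -0.2813i, |z|^2 = 0.0824
Iter 6: z = -0.6436 + -0.5424i, |z|^2 = 0.7084
Iter 7: z = -0.4478 + 0.1882i, |z|^2 = 0.2360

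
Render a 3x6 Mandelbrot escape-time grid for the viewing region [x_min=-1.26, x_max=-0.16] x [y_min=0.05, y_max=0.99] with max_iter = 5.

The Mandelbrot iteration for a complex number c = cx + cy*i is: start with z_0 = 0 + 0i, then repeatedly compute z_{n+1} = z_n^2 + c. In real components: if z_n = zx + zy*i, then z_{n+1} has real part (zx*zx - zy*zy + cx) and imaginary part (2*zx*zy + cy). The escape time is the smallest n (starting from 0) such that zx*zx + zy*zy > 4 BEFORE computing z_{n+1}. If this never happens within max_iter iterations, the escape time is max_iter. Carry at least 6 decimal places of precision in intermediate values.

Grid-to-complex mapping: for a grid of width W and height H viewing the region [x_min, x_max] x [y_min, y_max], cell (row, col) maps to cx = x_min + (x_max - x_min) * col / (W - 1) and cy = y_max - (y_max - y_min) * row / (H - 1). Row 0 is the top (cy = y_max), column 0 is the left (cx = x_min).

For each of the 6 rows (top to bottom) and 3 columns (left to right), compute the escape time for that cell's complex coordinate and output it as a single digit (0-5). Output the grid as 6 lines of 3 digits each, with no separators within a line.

(row=0, col=0): c = -1.2600 + 0.9900i → escape time 3
(row=0, col=1): c = -0.7100 + 0.9900i → escape time 3
(row=0, col=2): c = -0.1600 + 0.9900i → escape time 5
(row=1, col=0): c = -1.2600 + 0.8020i → escape time 3
(row=1, col=1): c = -0.7100 + 0.8020i → escape time 4
(row=1, col=2): c = -0.1600 + 0.8020i → escape time 5
(row=2, col=0): c = -1.2600 + 0.6140i → escape time 3
(row=2, col=1): c = -0.7100 + 0.6140i → escape time 5
(row=2, col=2): c = -0.1600 + 0.6140i → escape time 5
(row=3, col=0): c = -1.2600 + 0.4260i → escape time 5
(row=3, col=1): c = -0.7100 + 0.4260i → escape time 5
(row=3, col=2): c = -0.1600 + 0.4260i → escape time 5
(row=4, col=0): c = -1.2600 + 0.2380i → escape time 5
(row=4, col=1): c = -0.7100 + 0.2380i → escape time 5
(row=4, col=2): c = -0.1600 + 0.2380i → escape time 5
(row=5, col=0): c = -1.2600 + 0.0500i → escape time 5
(row=5, col=1): c = -0.7100 + 0.0500i → escape time 5
(row=5, col=2): c = -0.1600 + 0.0500i → escape time 5

Answer: 335
345
355
555
555
555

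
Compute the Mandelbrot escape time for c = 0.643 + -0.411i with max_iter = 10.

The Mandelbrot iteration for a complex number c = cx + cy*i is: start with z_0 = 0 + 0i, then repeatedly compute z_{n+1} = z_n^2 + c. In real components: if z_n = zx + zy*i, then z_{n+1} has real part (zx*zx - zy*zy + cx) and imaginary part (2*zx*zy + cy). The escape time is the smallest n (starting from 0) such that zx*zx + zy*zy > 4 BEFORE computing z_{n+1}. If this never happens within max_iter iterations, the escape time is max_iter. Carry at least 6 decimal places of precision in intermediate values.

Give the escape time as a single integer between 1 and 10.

z_0 = 0 + 0i, c = 0.6430 + -0.4110i
Iter 1: z = 0.6430 + -0.4110i, |z|^2 = 0.5824
Iter 2: z = 0.8875 + -0.9395i, |z|^2 = 1.6705
Iter 3: z = 0.5480 + -2.0787i, |z|^2 = 4.6214
Escaped at iteration 3

Answer: 3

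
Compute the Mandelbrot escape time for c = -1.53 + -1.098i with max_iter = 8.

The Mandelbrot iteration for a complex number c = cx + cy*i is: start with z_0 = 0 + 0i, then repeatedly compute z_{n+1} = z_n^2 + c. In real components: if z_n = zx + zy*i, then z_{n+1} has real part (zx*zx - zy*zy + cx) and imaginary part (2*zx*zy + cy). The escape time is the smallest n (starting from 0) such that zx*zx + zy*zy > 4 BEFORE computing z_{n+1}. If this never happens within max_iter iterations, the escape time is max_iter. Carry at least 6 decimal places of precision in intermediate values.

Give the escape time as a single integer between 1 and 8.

z_0 = 0 + 0i, c = -1.5300 + -1.0980i
Iter 1: z = -1.5300 + -1.0980i, |z|^2 = 3.5465
Iter 2: z = -0.3947 + 2.2619i, |z|^2 = 5.2719
Escaped at iteration 2

Answer: 2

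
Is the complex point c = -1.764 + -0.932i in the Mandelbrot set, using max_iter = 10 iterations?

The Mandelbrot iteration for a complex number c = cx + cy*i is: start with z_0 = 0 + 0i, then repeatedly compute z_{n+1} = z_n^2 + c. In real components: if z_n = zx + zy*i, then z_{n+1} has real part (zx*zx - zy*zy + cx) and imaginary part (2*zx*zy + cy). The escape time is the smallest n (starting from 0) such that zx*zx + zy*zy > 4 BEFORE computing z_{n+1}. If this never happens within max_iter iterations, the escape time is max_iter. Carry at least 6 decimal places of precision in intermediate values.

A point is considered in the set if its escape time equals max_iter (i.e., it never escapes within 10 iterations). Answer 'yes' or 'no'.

z_0 = 0 + 0i, c = -1.7640 + -0.9320i
Iter 1: z = -1.7640 + -0.9320i, |z|^2 = 3.9803
Iter 2: z = 0.4791 + 2.3561i, |z|^2 = 5.7807
Escaped at iteration 2

Answer: no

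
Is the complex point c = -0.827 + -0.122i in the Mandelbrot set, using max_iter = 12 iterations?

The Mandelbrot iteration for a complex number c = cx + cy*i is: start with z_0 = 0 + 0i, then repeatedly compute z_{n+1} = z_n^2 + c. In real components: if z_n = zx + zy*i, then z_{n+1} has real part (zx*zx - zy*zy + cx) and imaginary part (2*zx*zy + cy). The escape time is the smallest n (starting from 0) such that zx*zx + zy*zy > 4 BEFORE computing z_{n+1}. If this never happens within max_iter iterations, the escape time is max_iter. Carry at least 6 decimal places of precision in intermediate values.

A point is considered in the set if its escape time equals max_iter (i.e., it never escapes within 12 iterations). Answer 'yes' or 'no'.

z_0 = 0 + 0i, c = -0.8270 + -0.1220i
Iter 1: z = -0.8270 + -0.1220i, |z|^2 = 0.6988
Iter 2: z = -0.1580 + 0.0798i, |z|^2 = 0.0313
Iter 3: z = -0.8084 + -0.1472i, |z|^2 = 0.6752
Iter 4: z = -0.1951 + 0.1160i, |z|^2 = 0.0515
Iter 5: z = -0.8024 + -0.1673i, |z|^2 = 0.6718
Iter 6: z = -0.2112 + 0.1464i, |z|^2 = 0.0660
Iter 7: z = -0.8039 + -0.1838i, |z|^2 = 0.6800
Iter 8: z = -0.2146 + 0.1736i, |z|^2 = 0.0762
Iter 9: z = -0.8111 + -0.1965i, |z|^2 = 0.6964
Iter 10: z = -0.2078 + 0.1968i, |z|^2 = 0.0819
Iter 11: z = -0.8225 + -0.2038i, |z|^2 = 0.7181
Did not escape in 12 iterations → in set

Answer: yes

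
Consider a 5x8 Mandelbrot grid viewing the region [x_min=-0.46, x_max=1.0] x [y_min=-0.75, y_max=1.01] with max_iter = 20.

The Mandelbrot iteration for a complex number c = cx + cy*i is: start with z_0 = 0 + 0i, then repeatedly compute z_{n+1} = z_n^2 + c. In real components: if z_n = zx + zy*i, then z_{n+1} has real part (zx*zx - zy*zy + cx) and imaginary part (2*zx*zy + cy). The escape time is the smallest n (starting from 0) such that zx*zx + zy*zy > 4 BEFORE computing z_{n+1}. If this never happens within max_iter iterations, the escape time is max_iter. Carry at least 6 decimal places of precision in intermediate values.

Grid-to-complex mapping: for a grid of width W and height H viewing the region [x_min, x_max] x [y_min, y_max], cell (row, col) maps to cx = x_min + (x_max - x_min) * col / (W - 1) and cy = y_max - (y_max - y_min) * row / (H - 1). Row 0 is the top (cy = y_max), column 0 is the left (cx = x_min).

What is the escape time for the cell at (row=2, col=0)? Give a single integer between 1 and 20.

Answer: 20

Derivation:
z_0 = 0 + 0i, c = -0.4600 + 0.5071i
Iter 1: z = -0.4600 + 0.5071i, |z|^2 = 0.4688
Iter 2: z = -0.5056 + 0.0406i, |z|^2 = 0.2573
Iter 3: z = -0.2060 + 0.4661i, |z|^2 = 0.2597
Iter 4: z = -0.6348 + 0.3151i, |z|^2 = 0.5023
Iter 5: z = -0.1563 + 0.1071i, |z|^2 = 0.0359
Iter 6: z = -0.4470 + 0.4737i, |z|^2 = 0.4242
Iter 7: z = -0.4845 + 0.0836i, |z|^2 = 0.2417
Iter 8: z = -0.2322 + 0.4261i, |z|^2 = 0.2355
Iter 9: z = -0.5876 + 0.3092i, |z|^2 = 0.4409
Iter 10: z = -0.2103 + 0.1437i, |z|^2 = 0.0649
Iter 11: z = -0.4364 + 0.4467i, |z|^2 = 0.3900
Iter 12: z = -0.4691 + 0.1173i, |z|^2 = 0.2338
Iter 13: z = -0.2537 + 0.3971i, |z|^2 = 0.2221
Iter 14: z = -0.5533 + 0.3056i, |z|^2 = 0.3996
Iter 15: z = -0.2472 + 0.1689i, |z|^2 = 0.0897
Iter 16: z = -0.4274 + 0.4236i, |z|^2 = 0.3621
Iter 17: z = -0.4568 + 0.1450i, |z|^2 = 0.2297
Iter 18: z = -0.2724 + 0.3747i, |z|^2 = 0.2146
Iter 19: z = -0.5262 + 0.3030i, |z|^2 = 0.3687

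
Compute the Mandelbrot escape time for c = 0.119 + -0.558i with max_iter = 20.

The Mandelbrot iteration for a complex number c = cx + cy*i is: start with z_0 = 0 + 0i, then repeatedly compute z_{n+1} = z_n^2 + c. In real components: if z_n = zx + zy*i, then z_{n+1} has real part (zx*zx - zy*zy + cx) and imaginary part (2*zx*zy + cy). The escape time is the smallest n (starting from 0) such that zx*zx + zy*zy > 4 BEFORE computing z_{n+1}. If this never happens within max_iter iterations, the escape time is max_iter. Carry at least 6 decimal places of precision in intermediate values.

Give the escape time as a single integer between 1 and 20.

Answer: 20

Derivation:
z_0 = 0 + 0i, c = 0.1190 + -0.5580i
Iter 1: z = 0.1190 + -0.5580i, |z|^2 = 0.3255
Iter 2: z = -0.1782 + -0.6908i, |z|^2 = 0.5090
Iter 3: z = -0.3265 + -0.3118i, |z|^2 = 0.2038
Iter 4: z = 0.1284 + -0.3544i, |z|^2 = 0.1421
Iter 5: z = 0.0099 + -0.6490i, |z|^2 = 0.4213
Iter 6: z = -0.3021 + -0.5708i, |z|^2 = 0.4171
Iter 7: z = -0.1155 + -0.2131i, |z|^2 = 0.0588
Iter 8: z = 0.0869 + -0.5087i, |z|^2 = 0.2664
Iter 9: z = -0.1323 + -0.6464i, |z|^2 = 0.4354
Iter 10: z = -0.2814 + -0.3870i, |z|^2 = 0.2289
Iter 11: z = 0.0484 + -0.3402i, |z|^2 = 0.1181
Iter 12: z = 0.0056 + -0.5909i, |z|^2 = 0.3492
Iter 13: z = -0.2302 + -0.5646i, |z|^2 = 0.3718
Iter 14: z = -0.1468 + -0.2981i, |z|^2 = 0.1104
Iter 15: z = 0.0517 + -0.4705i, |z|^2 = 0.2240
Iter 16: z = -0.0997 + -0.6067i, |z|^2 = 0.3780
Iter 17: z = -0.2391 + -0.4371i, |z|^2 = 0.2482
Iter 18: z = -0.0149 + -0.3490i, |z|^2 = 0.1220
Iter 19: z = -0.0026 + -0.5476i, |z|^2 = 0.2999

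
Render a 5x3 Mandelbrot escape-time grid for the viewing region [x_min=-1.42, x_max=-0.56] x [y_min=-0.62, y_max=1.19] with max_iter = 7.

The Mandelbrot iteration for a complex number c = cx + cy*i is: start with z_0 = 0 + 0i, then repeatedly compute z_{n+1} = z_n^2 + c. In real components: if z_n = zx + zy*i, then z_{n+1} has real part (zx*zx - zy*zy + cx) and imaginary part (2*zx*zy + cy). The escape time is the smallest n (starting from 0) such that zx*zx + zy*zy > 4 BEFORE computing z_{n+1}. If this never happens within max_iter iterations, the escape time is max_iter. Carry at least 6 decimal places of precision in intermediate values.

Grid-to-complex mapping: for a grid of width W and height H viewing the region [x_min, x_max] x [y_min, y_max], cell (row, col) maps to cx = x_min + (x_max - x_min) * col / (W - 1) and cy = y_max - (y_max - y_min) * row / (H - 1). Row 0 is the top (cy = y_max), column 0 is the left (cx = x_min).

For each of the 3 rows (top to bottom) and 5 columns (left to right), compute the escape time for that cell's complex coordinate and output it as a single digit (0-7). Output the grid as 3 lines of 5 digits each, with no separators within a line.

(row=0, col=0): c = -1.4200 + 1.1900i → escape time 2
(row=0, col=1): c = -1.2050 + 1.1900i → escape time 2
(row=0, col=2): c = -0.9900 + 1.1900i → escape time 3
(row=0, col=3): c = -0.7750 + 1.1900i → escape time 3
(row=0, col=4): c = -0.5600 + 1.1900i → escape time 3
(row=1, col=0): c = -1.4200 + 0.2850i → escape time 5
(row=1, col=1): c = -1.2050 + 0.2850i → escape time 7
(row=1, col=2): c = -0.9900 + 0.2850i → escape time 7
(row=1, col=3): c = -0.7750 + 0.2850i → escape time 7
(row=1, col=4): c = -0.5600 + 0.2850i → escape time 7
(row=2, col=0): c = -1.4200 + -0.6200i → escape time 3
(row=2, col=1): c = -1.2050 + -0.6200i → escape time 3
(row=2, col=2): c = -0.9900 + -0.6200i → escape time 4
(row=2, col=3): c = -0.7750 + -0.6200i → escape time 5
(row=2, col=4): c = -0.5600 + -0.6200i → escape time 7

Answer: 22333
57777
33457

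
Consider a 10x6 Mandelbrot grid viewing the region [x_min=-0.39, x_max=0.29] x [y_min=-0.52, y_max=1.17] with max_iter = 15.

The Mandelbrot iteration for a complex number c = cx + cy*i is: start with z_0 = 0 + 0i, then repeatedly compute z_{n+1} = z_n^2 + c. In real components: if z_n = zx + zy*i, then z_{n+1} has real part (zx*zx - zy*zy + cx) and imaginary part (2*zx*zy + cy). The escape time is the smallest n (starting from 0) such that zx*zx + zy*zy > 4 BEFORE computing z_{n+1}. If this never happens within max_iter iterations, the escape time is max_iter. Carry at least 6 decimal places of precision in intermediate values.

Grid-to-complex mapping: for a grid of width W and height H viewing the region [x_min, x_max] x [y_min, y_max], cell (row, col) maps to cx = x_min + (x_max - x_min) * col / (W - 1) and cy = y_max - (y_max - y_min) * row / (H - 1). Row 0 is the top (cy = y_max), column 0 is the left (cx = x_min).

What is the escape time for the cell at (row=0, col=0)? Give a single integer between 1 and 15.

Answer: 3

Derivation:
z_0 = 0 + 0i, c = -0.3900 + 1.1700i
Iter 1: z = -0.3900 + 1.1700i, |z|^2 = 1.5210
Iter 2: z = -1.6068 + 0.2574i, |z|^2 = 2.6481
Iter 3: z = 2.1256 + 0.3428i, |z|^2 = 4.6355
Escaped at iteration 3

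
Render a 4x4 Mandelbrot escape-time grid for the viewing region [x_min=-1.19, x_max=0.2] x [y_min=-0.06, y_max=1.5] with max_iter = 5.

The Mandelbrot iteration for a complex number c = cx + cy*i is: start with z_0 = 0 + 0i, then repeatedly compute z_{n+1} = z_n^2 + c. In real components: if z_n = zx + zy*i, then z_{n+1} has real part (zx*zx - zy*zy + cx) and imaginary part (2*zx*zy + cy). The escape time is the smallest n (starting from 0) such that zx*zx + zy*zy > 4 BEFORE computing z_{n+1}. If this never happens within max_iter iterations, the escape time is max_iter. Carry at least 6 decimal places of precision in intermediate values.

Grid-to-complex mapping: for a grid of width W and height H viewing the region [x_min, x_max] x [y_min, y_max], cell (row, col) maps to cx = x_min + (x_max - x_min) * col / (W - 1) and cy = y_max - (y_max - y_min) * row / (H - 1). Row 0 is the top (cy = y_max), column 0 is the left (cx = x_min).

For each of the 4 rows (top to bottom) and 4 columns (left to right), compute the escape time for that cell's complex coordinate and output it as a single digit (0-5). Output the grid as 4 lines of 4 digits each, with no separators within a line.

(row=0, col=0): c = -1.1900 + 1.5000i → escape time 2
(row=0, col=1): c = -0.7267 + 1.5000i → escape time 2
(row=0, col=2): c = -0.2633 + 1.5000i → escape time 2
(row=0, col=3): c = 0.2000 + 1.5000i → escape time 2
(row=1, col=0): c = -1.1900 + 0.9800i → escape time 3
(row=1, col=1): c = -0.7267 + 0.9800i → escape time 3
(row=1, col=2): c = -0.2633 + 0.9800i → escape time 5
(row=1, col=3): c = 0.2000 + 0.9800i → escape time 4
(row=2, col=0): c = -1.1900 + 0.4600i → escape time 5
(row=2, col=1): c = -0.7267 + 0.4600i → escape time 5
(row=2, col=2): c = -0.2633 + 0.4600i → escape time 5
(row=2, col=3): c = 0.2000 + 0.4600i → escape time 5
(row=3, col=0): c = -1.1900 + -0.0600i → escape time 5
(row=3, col=1): c = -0.7267 + -0.0600i → escape time 5
(row=3, col=2): c = -0.2633 + -0.0600i → escape time 5
(row=3, col=3): c = 0.2000 + -0.0600i → escape time 5

Answer: 2222
3354
5555
5555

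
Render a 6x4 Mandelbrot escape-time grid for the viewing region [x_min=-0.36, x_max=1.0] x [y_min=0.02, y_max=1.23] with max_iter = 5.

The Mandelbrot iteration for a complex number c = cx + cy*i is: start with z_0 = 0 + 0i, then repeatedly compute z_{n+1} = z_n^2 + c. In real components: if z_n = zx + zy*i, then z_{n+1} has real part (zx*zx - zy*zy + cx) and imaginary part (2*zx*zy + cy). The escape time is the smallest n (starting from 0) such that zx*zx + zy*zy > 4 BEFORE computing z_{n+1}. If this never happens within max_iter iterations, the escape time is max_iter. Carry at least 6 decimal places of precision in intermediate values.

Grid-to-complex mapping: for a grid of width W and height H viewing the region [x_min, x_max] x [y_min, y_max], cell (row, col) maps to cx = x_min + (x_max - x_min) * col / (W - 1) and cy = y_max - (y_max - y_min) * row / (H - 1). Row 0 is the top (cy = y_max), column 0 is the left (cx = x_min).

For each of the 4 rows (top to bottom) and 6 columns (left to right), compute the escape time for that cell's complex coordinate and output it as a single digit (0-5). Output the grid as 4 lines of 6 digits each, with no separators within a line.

Answer: 332222
555322
555532
555532

Derivation:
(row=0, col=0): c = -0.3600 + 1.2300i → escape time 3
(row=0, col=1): c = -0.0880 + 1.2300i → escape time 3
(row=0, col=2): c = 0.1840 + 1.2300i → escape time 2
(row=0, col=3): c = 0.4560 + 1.2300i → escape time 2
(row=0, col=4): c = 0.7280 + 1.2300i → escape time 2
(row=0, col=5): c = 1.0000 + 1.2300i → escape time 2
(row=1, col=0): c = -0.3600 + 0.8267i → escape time 5
(row=1, col=1): c = -0.0880 + 0.8267i → escape time 5
(row=1, col=2): c = 0.1840 + 0.8267i → escape time 5
(row=1, col=3): c = 0.4560 + 0.8267i → escape time 3
(row=1, col=4): c = 0.7280 + 0.8267i → escape time 2
(row=1, col=5): c = 1.0000 + 0.8267i → escape time 2
(row=2, col=0): c = -0.3600 + 0.4233i → escape time 5
(row=2, col=1): c = -0.0880 + 0.4233i → escape time 5
(row=2, col=2): c = 0.1840 + 0.4233i → escape time 5
(row=2, col=3): c = 0.4560 + 0.4233i → escape time 5
(row=2, col=4): c = 0.7280 + 0.4233i → escape time 3
(row=2, col=5): c = 1.0000 + 0.4233i → escape time 2
(row=3, col=0): c = -0.3600 + 0.0200i → escape time 5
(row=3, col=1): c = -0.0880 + 0.0200i → escape time 5
(row=3, col=2): c = 0.1840 + 0.0200i → escape time 5
(row=3, col=3): c = 0.4560 + 0.0200i → escape time 5
(row=3, col=4): c = 0.7280 + 0.0200i → escape time 3
(row=3, col=5): c = 1.0000 + 0.0200i → escape time 2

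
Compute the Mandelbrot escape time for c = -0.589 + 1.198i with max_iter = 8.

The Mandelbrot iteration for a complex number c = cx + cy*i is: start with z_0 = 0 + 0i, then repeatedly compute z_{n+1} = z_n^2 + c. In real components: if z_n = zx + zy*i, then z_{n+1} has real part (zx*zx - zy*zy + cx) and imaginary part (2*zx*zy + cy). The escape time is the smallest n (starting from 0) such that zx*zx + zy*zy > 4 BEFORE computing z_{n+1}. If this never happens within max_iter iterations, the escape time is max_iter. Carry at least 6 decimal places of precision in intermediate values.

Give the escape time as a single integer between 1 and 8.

Answer: 3

Derivation:
z_0 = 0 + 0i, c = -0.5890 + 1.1980i
Iter 1: z = -0.5890 + 1.1980i, |z|^2 = 1.7821
Iter 2: z = -1.6773 + -0.2132i, |z|^2 = 2.8588
Iter 3: z = 2.1788 + 1.9133i, |z|^2 = 8.4081
Escaped at iteration 3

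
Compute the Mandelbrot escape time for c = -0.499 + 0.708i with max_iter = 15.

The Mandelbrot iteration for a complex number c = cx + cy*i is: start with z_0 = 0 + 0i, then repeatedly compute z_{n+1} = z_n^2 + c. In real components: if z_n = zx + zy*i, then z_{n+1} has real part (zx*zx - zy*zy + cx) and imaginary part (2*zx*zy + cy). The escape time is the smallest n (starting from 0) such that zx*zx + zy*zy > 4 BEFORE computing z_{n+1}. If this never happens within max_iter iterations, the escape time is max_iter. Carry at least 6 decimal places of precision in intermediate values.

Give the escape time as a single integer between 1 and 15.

z_0 = 0 + 0i, c = -0.4990 + 0.7080i
Iter 1: z = -0.4990 + 0.7080i, |z|^2 = 0.7503
Iter 2: z = -0.7513 + 0.0014i, |z|^2 = 0.5644
Iter 3: z = 0.0654 + 0.7059i, |z|^2 = 0.5025
Iter 4: z = -0.9930 + 0.8003i, |z|^2 = 1.6265
Iter 5: z = -0.1535 + -0.8814i, |z|^2 = 0.8004
Iter 6: z = -1.2523 + 0.9786i, |z|^2 = 2.5259
Iter 7: z = 0.1116 + -1.7430i, |z|^2 = 3.0505
Iter 8: z = -3.5246 + 0.3189i, |z|^2 = 12.5246
Escaped at iteration 8

Answer: 8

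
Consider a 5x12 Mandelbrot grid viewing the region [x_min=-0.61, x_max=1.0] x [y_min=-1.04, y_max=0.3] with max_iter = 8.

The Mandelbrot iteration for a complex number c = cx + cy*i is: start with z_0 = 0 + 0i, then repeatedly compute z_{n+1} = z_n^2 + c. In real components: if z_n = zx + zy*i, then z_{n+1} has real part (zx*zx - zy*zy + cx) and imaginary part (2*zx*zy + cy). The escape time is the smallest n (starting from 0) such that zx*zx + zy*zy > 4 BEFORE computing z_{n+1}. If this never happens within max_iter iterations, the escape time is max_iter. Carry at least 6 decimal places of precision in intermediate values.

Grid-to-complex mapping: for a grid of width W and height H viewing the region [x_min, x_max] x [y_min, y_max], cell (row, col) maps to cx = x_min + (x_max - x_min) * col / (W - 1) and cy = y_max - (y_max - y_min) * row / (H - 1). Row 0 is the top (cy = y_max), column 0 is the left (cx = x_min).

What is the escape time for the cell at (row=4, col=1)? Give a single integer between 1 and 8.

Answer: 8

Derivation:
z_0 = 0 + 0i, c = -0.2075 + -0.1873i
Iter 1: z = -0.2075 + -0.1873i, |z|^2 = 0.0781
Iter 2: z = -0.1995 + -0.1096i, |z|^2 = 0.0518
Iter 3: z = -0.1797 + -0.1436i, |z|^2 = 0.0529
Iter 4: z = -0.1958 + -0.1357i, |z|^2 = 0.0568
Iter 5: z = -0.1876 + -0.1341i, |z|^2 = 0.0532
Iter 6: z = -0.1903 + -0.1370i, |z|^2 = 0.0550
Iter 7: z = -0.1900 + -0.1351i, |z|^2 = 0.0544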